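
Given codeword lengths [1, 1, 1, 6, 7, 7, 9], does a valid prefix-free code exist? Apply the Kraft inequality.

Kraft inequality: Σ 2^(-l_i) ≤ 1 for prefix-free code
Calculating: 2^(-1) + 2^(-1) + 2^(-1) + 2^(-6) + 2^(-7) + 2^(-7) + 2^(-9)
= 0.5 + 0.5 + 0.5 + 0.015625 + 0.0078125 + 0.0078125 + 0.001953125
= 1.5332
Since 1.5332 > 1, prefix-free code does not exist


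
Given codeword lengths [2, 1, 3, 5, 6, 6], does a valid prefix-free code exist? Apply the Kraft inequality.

Kraft inequality: Σ 2^(-l_i) ≤ 1 for prefix-free code
Calculating: 2^(-2) + 2^(-1) + 2^(-3) + 2^(-5) + 2^(-6) + 2^(-6)
= 0.25 + 0.5 + 0.125 + 0.03125 + 0.015625 + 0.015625
= 0.9375
Since 0.9375 ≤ 1, prefix-free code exists


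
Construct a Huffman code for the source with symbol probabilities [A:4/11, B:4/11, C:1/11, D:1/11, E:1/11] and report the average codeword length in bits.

Huffman tree construction:
Combine smallest probabilities repeatedly
Resulting codes:
  A: 11 (length 2)
  B: 0 (length 1)
  C: 1010 (length 4)
  D: 1011 (length 4)
  E: 100 (length 3)
Average length = Σ p(s) × length(s) = 2.0909 bits


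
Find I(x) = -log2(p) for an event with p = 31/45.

Information content I(x) = -log₂(p(x))
I = -log₂(31/45) = -log₂(0.6889)
I = 0.5377 bits


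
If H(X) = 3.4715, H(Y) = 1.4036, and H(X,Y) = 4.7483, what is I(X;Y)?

I(X;Y) = H(X) + H(Y) - H(X,Y)
I(X;Y) = 3.4715 + 1.4036 - 4.7483 = 0.1268 bits


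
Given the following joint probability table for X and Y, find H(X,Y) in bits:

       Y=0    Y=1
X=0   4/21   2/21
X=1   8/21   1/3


H(X,Y) = -Σ p(x,y) log₂ p(x,y)
  p(0,0)=4/21: -0.1905 × log₂(0.1905) = 0.4557
  p(0,1)=2/21: -0.0952 × log₂(0.0952) = 0.3231
  p(1,0)=8/21: -0.3810 × log₂(0.3810) = 0.5304
  p(1,1)=1/3: -0.3333 × log₂(0.3333) = 0.5283
H(X,Y) = 1.8375 bits


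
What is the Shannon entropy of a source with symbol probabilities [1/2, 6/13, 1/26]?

H(X) = -Σ p(x) log₂ p(x)
  -1/2 × log₂(1/2) = 0.5000
  -6/13 × log₂(6/13) = 0.5148
  -1/26 × log₂(1/26) = 0.1808
H(X) = 1.1956 bits


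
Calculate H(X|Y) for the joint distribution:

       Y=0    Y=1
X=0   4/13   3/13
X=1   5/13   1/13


H(X|Y) = Σ_y p(y) H(X|Y=y)
  p(Y=0) = 9/13, H(X|Y=0) = 0.9911
  p(Y=1) = 4/13, H(X|Y=1) = 0.8113
H(X|Y) = 0.6923×0.9911 + 0.3077×0.8113 = 0.9358 bits


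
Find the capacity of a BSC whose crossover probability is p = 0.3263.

For BSC with error probability p:
C = 1 - H(p) where H(p) is binary entropy
H(0.3263) = -0.3263 × log₂(0.3263) - 0.6737 × log₂(0.6737)
H(p) = 0.9111
C = 1 - 0.9111 = 0.0889 bits/use


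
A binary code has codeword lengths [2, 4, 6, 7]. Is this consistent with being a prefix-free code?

Kraft inequality: Σ 2^(-l_i) ≤ 1 for prefix-free code
Calculating: 2^(-2) + 2^(-4) + 2^(-6) + 2^(-7)
= 0.25 + 0.0625 + 0.015625 + 0.0078125
= 0.3359
Since 0.3359 ≤ 1, prefix-free code exists


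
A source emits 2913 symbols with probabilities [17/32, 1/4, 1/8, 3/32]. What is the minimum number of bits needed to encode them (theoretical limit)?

Entropy H = 1.6799 bits/symbol
Minimum bits = H × n = 1.6799 × 2913
= 4893.68 bits


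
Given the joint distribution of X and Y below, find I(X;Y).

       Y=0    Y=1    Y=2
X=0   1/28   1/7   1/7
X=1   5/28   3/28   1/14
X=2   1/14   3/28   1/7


H(X) = 1.5831, H(Y) = 1.5774, H(X,Y) = 3.0531
I(X;Y) = H(X) + H(Y) - H(X,Y) = 0.1075 bits


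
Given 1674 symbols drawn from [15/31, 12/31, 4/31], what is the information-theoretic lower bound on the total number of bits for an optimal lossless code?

Entropy H = 1.4180 bits/symbol
Minimum bits = H × n = 1.4180 × 1674
= 2373.69 bits


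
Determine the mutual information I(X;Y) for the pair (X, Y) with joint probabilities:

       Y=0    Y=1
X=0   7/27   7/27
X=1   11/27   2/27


H(X) = 0.9990, H(Y) = 0.9183, H(X,Y) = 1.8157
I(X;Y) = H(X) + H(Y) - H(X,Y) = 0.1016 bits


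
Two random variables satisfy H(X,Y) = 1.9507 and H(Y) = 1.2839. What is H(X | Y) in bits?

Chain rule: H(X,Y) = H(X|Y) + H(Y)
H(X|Y) = H(X,Y) - H(Y) = 1.9507 - 1.2839 = 0.6668 bits


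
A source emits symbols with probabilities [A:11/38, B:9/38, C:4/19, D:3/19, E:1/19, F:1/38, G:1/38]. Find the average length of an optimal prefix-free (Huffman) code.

Huffman tree construction:
Combine smallest probabilities repeatedly
Resulting codes:
  A: 11 (length 2)
  B: 01 (length 2)
  C: 00 (length 2)
  D: 101 (length 3)
  E: 1000 (length 4)
  F: 10010 (length 5)
  G: 10011 (length 5)
Average length = Σ p(s) × length(s) = 2.4211 bits


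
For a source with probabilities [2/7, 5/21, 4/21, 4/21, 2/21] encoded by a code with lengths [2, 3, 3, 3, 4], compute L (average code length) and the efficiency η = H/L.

Average length L = Σ p_i × l_i = 2.8095 bits
Entropy H = 2.2438 bits
Efficiency η = H/L × 100% = 79.86%


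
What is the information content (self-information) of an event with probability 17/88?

Information content I(x) = -log₂(p(x))
I = -log₂(17/88) = -log₂(0.1932)
I = 2.3720 bits


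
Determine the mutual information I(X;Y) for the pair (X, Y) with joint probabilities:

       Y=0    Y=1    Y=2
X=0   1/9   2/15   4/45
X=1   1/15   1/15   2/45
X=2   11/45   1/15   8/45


H(X) = 1.4761, H(Y) = 1.5578, H(X,Y) = 2.9710
I(X;Y) = H(X) + H(Y) - H(X,Y) = 0.0628 bits


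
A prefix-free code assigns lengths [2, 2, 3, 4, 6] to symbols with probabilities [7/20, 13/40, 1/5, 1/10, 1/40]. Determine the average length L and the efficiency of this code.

Average length L = Σ p_i × l_i = 2.5000 bits
Entropy H = 1.9867 bits
Efficiency η = H/L × 100% = 79.47%


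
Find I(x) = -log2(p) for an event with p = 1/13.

Information content I(x) = -log₂(p(x))
I = -log₂(1/13) = -log₂(0.0769)
I = 3.7004 bits


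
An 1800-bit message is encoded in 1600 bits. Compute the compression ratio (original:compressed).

Compression ratio = Original / Compressed
= 1800 / 1600 = 1.12:1


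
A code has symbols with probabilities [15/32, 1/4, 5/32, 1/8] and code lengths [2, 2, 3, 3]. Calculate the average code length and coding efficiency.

Average length L = Σ p_i × l_i = 2.2812 bits
Entropy H = 1.8058 bits
Efficiency η = H/L × 100% = 79.16%


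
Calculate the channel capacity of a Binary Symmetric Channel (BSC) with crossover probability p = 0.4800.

For BSC with error probability p:
C = 1 - H(p) where H(p) is binary entropy
H(0.4800) = -0.4800 × log₂(0.4800) - 0.5200 × log₂(0.5200)
H(p) = 0.9988
C = 1 - 0.9988 = 0.0012 bits/use


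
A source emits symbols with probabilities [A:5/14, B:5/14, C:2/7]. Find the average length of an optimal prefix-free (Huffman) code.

Huffman tree construction:
Combine smallest probabilities repeatedly
Resulting codes:
  A: 11 (length 2)
  B: 0 (length 1)
  C: 10 (length 2)
Average length = Σ p(s) × length(s) = 1.6429 bits


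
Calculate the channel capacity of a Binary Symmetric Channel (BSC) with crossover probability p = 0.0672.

For BSC with error probability p:
C = 1 - H(p) where H(p) is binary entropy
H(0.0672) = -0.0672 × log₂(0.0672) - 0.9328 × log₂(0.9328)
H(p) = 0.3554
C = 1 - 0.3554 = 0.6446 bits/use


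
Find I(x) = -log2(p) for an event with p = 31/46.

Information content I(x) = -log₂(p(x))
I = -log₂(31/46) = -log₂(0.6739)
I = 0.5694 bits


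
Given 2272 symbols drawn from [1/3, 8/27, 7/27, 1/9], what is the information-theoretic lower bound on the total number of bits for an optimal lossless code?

Entropy H = 1.9054 bits/symbol
Minimum bits = H × n = 1.9054 × 2272
= 4329.11 bits


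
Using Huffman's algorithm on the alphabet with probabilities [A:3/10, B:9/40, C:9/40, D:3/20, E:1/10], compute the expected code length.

Huffman tree construction:
Combine smallest probabilities repeatedly
Resulting codes:
  A: 11 (length 2)
  B: 00 (length 2)
  C: 01 (length 2)
  D: 101 (length 3)
  E: 100 (length 3)
Average length = Σ p(s) × length(s) = 2.2500 bits


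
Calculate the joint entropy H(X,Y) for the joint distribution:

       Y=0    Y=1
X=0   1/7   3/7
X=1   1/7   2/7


H(X,Y) = -Σ p(x,y) log₂ p(x,y)
  p(0,0)=1/7: -0.1429 × log₂(0.1429) = 0.4011
  p(0,1)=3/7: -0.4286 × log₂(0.4286) = 0.5239
  p(1,0)=1/7: -0.1429 × log₂(0.1429) = 0.4011
  p(1,1)=2/7: -0.2857 × log₂(0.2857) = 0.5164
H(X,Y) = 1.8424 bits


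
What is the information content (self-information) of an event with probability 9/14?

Information content I(x) = -log₂(p(x))
I = -log₂(9/14) = -log₂(0.6429)
I = 0.6374 bits


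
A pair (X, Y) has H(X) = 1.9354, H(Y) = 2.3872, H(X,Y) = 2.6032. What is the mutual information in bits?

I(X;Y) = H(X) + H(Y) - H(X,Y)
I(X;Y) = 1.9354 + 2.3872 - 2.6032 = 1.7194 bits


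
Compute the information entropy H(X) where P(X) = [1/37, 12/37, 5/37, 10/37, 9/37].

H(X) = -Σ p(x) log₂ p(x)
  -1/37 × log₂(1/37) = 0.1408
  -12/37 × log₂(12/37) = 0.5269
  -5/37 × log₂(5/37) = 0.3902
  -10/37 × log₂(10/37) = 0.5101
  -9/37 × log₂(9/37) = 0.4961
H(X) = 2.0641 bits


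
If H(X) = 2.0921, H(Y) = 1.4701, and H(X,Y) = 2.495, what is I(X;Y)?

I(X;Y) = H(X) + H(Y) - H(X,Y)
I(X;Y) = 2.0921 + 1.4701 - 2.495 = 1.0672 bits


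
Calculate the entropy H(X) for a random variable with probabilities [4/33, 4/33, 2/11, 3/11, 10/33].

H(X) = -Σ p(x) log₂ p(x)
  -4/33 × log₂(4/33) = 0.3690
  -4/33 × log₂(4/33) = 0.3690
  -2/11 × log₂(2/11) = 0.4472
  -3/11 × log₂(3/11) = 0.5112
  -10/33 × log₂(10/33) = 0.5220
H(X) = 2.2184 bits


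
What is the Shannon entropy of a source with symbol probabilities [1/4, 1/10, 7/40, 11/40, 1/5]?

H(X) = -Σ p(x) log₂ p(x)
  -1/4 × log₂(1/4) = 0.5000
  -1/10 × log₂(1/10) = 0.3322
  -7/40 × log₂(7/40) = 0.4401
  -11/40 × log₂(11/40) = 0.5122
  -1/5 × log₂(1/5) = 0.4644
H(X) = 2.2488 bits


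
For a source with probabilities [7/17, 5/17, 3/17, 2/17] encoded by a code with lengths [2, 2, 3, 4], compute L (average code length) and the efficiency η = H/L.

Average length L = Σ p_i × l_i = 2.4118 bits
Entropy H = 1.8512 bits
Efficiency η = H/L × 100% = 76.76%


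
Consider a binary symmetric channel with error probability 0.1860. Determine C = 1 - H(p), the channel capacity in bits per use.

For BSC with error probability p:
C = 1 - H(p) where H(p) is binary entropy
H(0.1860) = -0.1860 × log₂(0.1860) - 0.8140 × log₂(0.8140)
H(p) = 0.6930
C = 1 - 0.6930 = 0.3070 bits/use


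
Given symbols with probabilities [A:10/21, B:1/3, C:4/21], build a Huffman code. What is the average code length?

Huffman tree construction:
Combine smallest probabilities repeatedly
Resulting codes:
  A: 0 (length 1)
  B: 11 (length 2)
  C: 10 (length 2)
Average length = Σ p(s) × length(s) = 1.5238 bits


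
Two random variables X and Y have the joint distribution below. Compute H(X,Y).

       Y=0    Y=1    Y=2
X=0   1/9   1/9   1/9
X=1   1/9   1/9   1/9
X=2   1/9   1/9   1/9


H(X,Y) = -Σ p(x,y) log₂ p(x,y)
  p(0,0)=1/9: -0.1111 × log₂(0.1111) = 0.3522
  p(0,1)=1/9: -0.1111 × log₂(0.1111) = 0.3522
  p(0,2)=1/9: -0.1111 × log₂(0.1111) = 0.3522
  p(1,0)=1/9: -0.1111 × log₂(0.1111) = 0.3522
  p(1,1)=1/9: -0.1111 × log₂(0.1111) = 0.3522
  p(1,2)=1/9: -0.1111 × log₂(0.1111) = 0.3522
  p(2,0)=1/9: -0.1111 × log₂(0.1111) = 0.3522
  p(2,1)=1/9: -0.1111 × log₂(0.1111) = 0.3522
  p(2,2)=1/9: -0.1111 × log₂(0.1111) = 0.3522
H(X,Y) = 3.1699 bits


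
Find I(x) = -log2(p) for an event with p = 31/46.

Information content I(x) = -log₂(p(x))
I = -log₂(31/46) = -log₂(0.6739)
I = 0.5694 bits


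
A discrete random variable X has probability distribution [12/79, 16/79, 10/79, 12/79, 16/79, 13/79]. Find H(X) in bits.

H(X) = -Σ p(x) log₂ p(x)
  -12/79 × log₂(12/79) = 0.4130
  -16/79 × log₂(16/79) = 0.4666
  -10/79 × log₂(10/79) = 0.3774
  -12/79 × log₂(12/79) = 0.4130
  -16/79 × log₂(16/79) = 0.4666
  -13/79 × log₂(13/79) = 0.4284
H(X) = 2.5650 bits


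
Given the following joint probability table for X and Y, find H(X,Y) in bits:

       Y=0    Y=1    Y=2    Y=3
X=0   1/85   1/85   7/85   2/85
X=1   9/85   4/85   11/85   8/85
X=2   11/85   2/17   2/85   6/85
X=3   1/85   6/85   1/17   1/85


H(X,Y) = -Σ p(x,y) log₂ p(x,y)
  p(0,0)=1/85: -0.0118 × log₂(0.0118) = 0.0754
  p(0,1)=1/85: -0.0118 × log₂(0.0118) = 0.0754
  p(0,2)=7/85: -0.0824 × log₂(0.0824) = 0.2966
  p(0,3)=2/85: -0.0235 × log₂(0.0235) = 0.1273
  p(1,0)=9/85: -0.1059 × log₂(0.1059) = 0.3430
  p(1,1)=4/85: -0.0471 × log₂(0.0471) = 0.2075
  p(1,2)=11/85: -0.1294 × log₂(0.1294) = 0.3818
  p(1,3)=8/85: -0.0941 × log₂(0.0941) = 0.3209
  p(2,0)=11/85: -0.1294 × log₂(0.1294) = 0.3818
  p(2,1)=2/17: -0.1176 × log₂(0.1176) = 0.3632
  p(2,2)=2/85: -0.0235 × log₂(0.0235) = 0.1273
  p(2,3)=6/85: -0.0706 × log₂(0.0706) = 0.2700
  p(3,0)=1/85: -0.0118 × log₂(0.0118) = 0.0754
  p(3,1)=6/85: -0.0706 × log₂(0.0706) = 0.2700
  p(3,2)=1/17: -0.0588 × log₂(0.0588) = 0.2404
  p(3,3)=1/85: -0.0118 × log₂(0.0118) = 0.0754
H(X,Y) = 3.6313 bits


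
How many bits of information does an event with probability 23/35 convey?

Information content I(x) = -log₂(p(x))
I = -log₂(23/35) = -log₂(0.6571)
I = 0.6057 bits


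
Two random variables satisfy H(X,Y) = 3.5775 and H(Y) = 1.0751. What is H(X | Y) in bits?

Chain rule: H(X,Y) = H(X|Y) + H(Y)
H(X|Y) = H(X,Y) - H(Y) = 3.5775 - 1.0751 = 2.5024 bits


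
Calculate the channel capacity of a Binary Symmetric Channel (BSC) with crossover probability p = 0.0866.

For BSC with error probability p:
C = 1 - H(p) where H(p) is binary entropy
H(0.0866) = -0.0866 × log₂(0.0866) - 0.9134 × log₂(0.9134)
H(p) = 0.4250
C = 1 - 0.4250 = 0.5750 bits/use


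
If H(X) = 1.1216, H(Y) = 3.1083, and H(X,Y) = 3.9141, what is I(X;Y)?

I(X;Y) = H(X) + H(Y) - H(X,Y)
I(X;Y) = 1.1216 + 3.1083 - 3.9141 = 0.3158 bits


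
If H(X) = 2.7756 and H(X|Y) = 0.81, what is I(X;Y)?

I(X;Y) = H(X) - H(X|Y)
I(X;Y) = 2.7756 - 0.81 = 1.9656 bits


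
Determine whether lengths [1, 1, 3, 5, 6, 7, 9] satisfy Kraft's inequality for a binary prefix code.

Kraft inequality: Σ 2^(-l_i) ≤ 1 for prefix-free code
Calculating: 2^(-1) + 2^(-1) + 2^(-3) + 2^(-5) + 2^(-6) + 2^(-7) + 2^(-9)
= 0.5 + 0.5 + 0.125 + 0.03125 + 0.015625 + 0.0078125 + 0.001953125
= 1.1816
Since 1.1816 > 1, prefix-free code does not exist


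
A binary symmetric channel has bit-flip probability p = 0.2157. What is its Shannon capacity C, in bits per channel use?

For BSC with error probability p:
C = 1 - H(p) where H(p) is binary entropy
H(0.2157) = -0.2157 × log₂(0.2157) - 0.7843 × log₂(0.7843)
H(p) = 0.7522
C = 1 - 0.7522 = 0.2478 bits/use


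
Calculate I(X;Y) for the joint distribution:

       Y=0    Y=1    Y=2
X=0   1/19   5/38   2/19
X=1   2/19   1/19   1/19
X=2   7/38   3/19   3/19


H(X) = 1.4910, H(Y) = 1.5840, H(X,Y) = 3.0300
I(X;Y) = H(X) + H(Y) - H(X,Y) = 0.0449 bits


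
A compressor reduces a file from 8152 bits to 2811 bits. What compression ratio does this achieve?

Compression ratio = Original / Compressed
= 8152 / 2811 = 2.90:1


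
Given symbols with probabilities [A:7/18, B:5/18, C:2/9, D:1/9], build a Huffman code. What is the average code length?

Huffman tree construction:
Combine smallest probabilities repeatedly
Resulting codes:
  A: 0 (length 1)
  B: 10 (length 2)
  C: 111 (length 3)
  D: 110 (length 3)
Average length = Σ p(s) × length(s) = 1.9444 bits


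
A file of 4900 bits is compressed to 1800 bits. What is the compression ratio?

Compression ratio = Original / Compressed
= 4900 / 1800 = 2.72:1


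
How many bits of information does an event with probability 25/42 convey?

Information content I(x) = -log₂(p(x))
I = -log₂(25/42) = -log₂(0.5952)
I = 0.7485 bits


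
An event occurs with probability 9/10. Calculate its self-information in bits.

Information content I(x) = -log₂(p(x))
I = -log₂(9/10) = -log₂(0.9000)
I = 0.1520 bits


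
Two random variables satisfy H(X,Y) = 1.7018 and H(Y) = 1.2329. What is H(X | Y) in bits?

Chain rule: H(X,Y) = H(X|Y) + H(Y)
H(X|Y) = H(X,Y) - H(Y) = 1.7018 - 1.2329 = 0.4689 bits


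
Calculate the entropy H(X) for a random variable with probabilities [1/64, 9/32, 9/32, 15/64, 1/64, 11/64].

H(X) = -Σ p(x) log₂ p(x)
  -1/64 × log₂(1/64) = 0.0938
  -9/32 × log₂(9/32) = 0.5147
  -9/32 × log₂(9/32) = 0.5147
  -15/64 × log₂(15/64) = 0.4906
  -1/64 × log₂(1/64) = 0.0938
  -11/64 × log₂(11/64) = 0.4367
H(X) = 2.1441 bits


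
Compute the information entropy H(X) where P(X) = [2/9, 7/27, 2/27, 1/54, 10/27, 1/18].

H(X) = -Σ p(x) log₂ p(x)
  -2/9 × log₂(2/9) = 0.4822
  -7/27 × log₂(7/27) = 0.5049
  -2/27 × log₂(2/27) = 0.2781
  -1/54 × log₂(1/54) = 0.1066
  -10/27 × log₂(10/27) = 0.5307
  -1/18 × log₂(1/18) = 0.2317
H(X) = 2.1342 bits


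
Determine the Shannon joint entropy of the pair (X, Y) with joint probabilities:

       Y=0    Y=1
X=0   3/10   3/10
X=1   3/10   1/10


H(X,Y) = -Σ p(x,y) log₂ p(x,y)
  p(0,0)=3/10: -0.3000 × log₂(0.3000) = 0.5211
  p(0,1)=3/10: -0.3000 × log₂(0.3000) = 0.5211
  p(1,0)=3/10: -0.3000 × log₂(0.3000) = 0.5211
  p(1,1)=1/10: -0.1000 × log₂(0.1000) = 0.3322
H(X,Y) = 1.8955 bits


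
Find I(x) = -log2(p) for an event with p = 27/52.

Information content I(x) = -log₂(p(x))
I = -log₂(27/52) = -log₂(0.5192)
I = 0.9456 bits


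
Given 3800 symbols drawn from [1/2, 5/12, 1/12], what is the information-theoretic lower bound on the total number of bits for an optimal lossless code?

Entropy H = 1.3250 bits/symbol
Minimum bits = H × n = 1.3250 × 3800
= 5035.04 bits


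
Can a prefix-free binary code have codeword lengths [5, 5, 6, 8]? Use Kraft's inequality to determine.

Kraft inequality: Σ 2^(-l_i) ≤ 1 for prefix-free code
Calculating: 2^(-5) + 2^(-5) + 2^(-6) + 2^(-8)
= 0.03125 + 0.03125 + 0.015625 + 0.00390625
= 0.0820
Since 0.0820 ≤ 1, prefix-free code exists


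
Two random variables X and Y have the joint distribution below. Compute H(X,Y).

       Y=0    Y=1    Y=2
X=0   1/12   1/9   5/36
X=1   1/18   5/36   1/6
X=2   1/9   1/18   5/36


H(X,Y) = -Σ p(x,y) log₂ p(x,y)
  p(0,0)=1/12: -0.0833 × log₂(0.0833) = 0.2987
  p(0,1)=1/9: -0.1111 × log₂(0.1111) = 0.3522
  p(0,2)=5/36: -0.1389 × log₂(0.1389) = 0.3956
  p(1,0)=1/18: -0.0556 × log₂(0.0556) = 0.2317
  p(1,1)=5/36: -0.1389 × log₂(0.1389) = 0.3956
  p(1,2)=1/6: -0.1667 × log₂(0.1667) = 0.4308
  p(2,0)=1/9: -0.1111 × log₂(0.1111) = 0.3522
  p(2,1)=1/18: -0.0556 × log₂(0.0556) = 0.2317
  p(2,2)=5/36: -0.1389 × log₂(0.1389) = 0.3956
H(X,Y) = 3.0840 bits


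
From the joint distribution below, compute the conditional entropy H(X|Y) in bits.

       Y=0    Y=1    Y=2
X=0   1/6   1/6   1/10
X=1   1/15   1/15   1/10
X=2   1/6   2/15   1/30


H(X|Y) = Σ_y p(y) H(X|Y=y)
  p(Y=0) = 2/5, H(X|Y=0) = 1.4834
  p(Y=1) = 11/30, H(X|Y=1) = 1.4949
  p(Y=2) = 7/30, H(X|Y=2) = 1.4488
H(X|Y) = 0.4000×1.4834 + 0.3667×1.4949 + 0.2333×1.4488 = 1.4795 bits


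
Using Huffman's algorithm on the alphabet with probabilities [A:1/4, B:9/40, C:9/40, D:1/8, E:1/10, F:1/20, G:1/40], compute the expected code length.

Huffman tree construction:
Combine smallest probabilities repeatedly
Resulting codes:
  A: 10 (length 2)
  B: 00 (length 2)
  C: 01 (length 2)
  D: 110 (length 3)
  E: 1111 (length 4)
  F: 11101 (length 5)
  G: 11100 (length 5)
Average length = Σ p(s) × length(s) = 2.5500 bits


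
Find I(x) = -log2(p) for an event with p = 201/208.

Information content I(x) = -log₂(p(x))
I = -log₂(201/208) = -log₂(0.9663)
I = 0.0494 bits


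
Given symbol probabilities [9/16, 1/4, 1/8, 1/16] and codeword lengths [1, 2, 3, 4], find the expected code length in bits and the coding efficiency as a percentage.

Average length L = Σ p_i × l_i = 1.6875 bits
Entropy H = 1.5919 bits
Efficiency η = H/L × 100% = 94.34%


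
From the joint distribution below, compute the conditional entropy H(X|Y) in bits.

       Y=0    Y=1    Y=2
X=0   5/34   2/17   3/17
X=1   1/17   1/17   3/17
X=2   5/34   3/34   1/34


H(X|Y) = Σ_y p(y) H(X|Y=y)
  p(Y=0) = 6/17, H(X|Y=0) = 1.4834
  p(Y=1) = 9/34, H(X|Y=1) = 1.5305
  p(Y=2) = 13/34, H(X|Y=2) = 1.3143
H(X|Y) = 0.3529×1.4834 + 0.2647×1.5305 + 0.3824×1.3143 = 1.4312 bits


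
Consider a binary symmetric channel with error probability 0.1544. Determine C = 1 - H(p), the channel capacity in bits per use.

For BSC with error probability p:
C = 1 - H(p) where H(p) is binary entropy
H(0.1544) = -0.1544 × log₂(0.1544) - 0.8456 × log₂(0.8456)
H(p) = 0.6207
C = 1 - 0.6207 = 0.3793 bits/use


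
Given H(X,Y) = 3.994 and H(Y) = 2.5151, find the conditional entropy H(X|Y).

Chain rule: H(X,Y) = H(X|Y) + H(Y)
H(X|Y) = H(X,Y) - H(Y) = 3.994 - 2.5151 = 1.4789 bits


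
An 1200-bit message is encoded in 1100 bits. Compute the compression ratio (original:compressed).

Compression ratio = Original / Compressed
= 1200 / 1100 = 1.09:1


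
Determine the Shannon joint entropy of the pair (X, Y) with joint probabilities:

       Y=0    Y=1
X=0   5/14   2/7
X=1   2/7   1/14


H(X,Y) = -Σ p(x,y) log₂ p(x,y)
  p(0,0)=5/14: -0.3571 × log₂(0.3571) = 0.5305
  p(0,1)=2/7: -0.2857 × log₂(0.2857) = 0.5164
  p(1,0)=2/7: -0.2857 × log₂(0.2857) = 0.5164
  p(1,1)=1/14: -0.0714 × log₂(0.0714) = 0.2720
H(X,Y) = 1.8352 bits


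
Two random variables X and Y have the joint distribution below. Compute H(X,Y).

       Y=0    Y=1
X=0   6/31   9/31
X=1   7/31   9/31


H(X,Y) = -Σ p(x,y) log₂ p(x,y)
  p(0,0)=6/31: -0.1935 × log₂(0.1935) = 0.4586
  p(0,1)=9/31: -0.2903 × log₂(0.2903) = 0.5180
  p(1,0)=7/31: -0.2258 × log₂(0.2258) = 0.4848
  p(1,1)=9/31: -0.2903 × log₂(0.2903) = 0.5180
H(X,Y) = 1.9794 bits


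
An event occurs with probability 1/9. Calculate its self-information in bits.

Information content I(x) = -log₂(p(x))
I = -log₂(1/9) = -log₂(0.1111)
I = 3.1699 bits


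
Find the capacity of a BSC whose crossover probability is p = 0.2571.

For BSC with error probability p:
C = 1 - H(p) where H(p) is binary entropy
H(0.2571) = -0.2571 × log₂(0.2571) - 0.7429 × log₂(0.7429)
H(p) = 0.8223
C = 1 - 0.8223 = 0.1777 bits/use


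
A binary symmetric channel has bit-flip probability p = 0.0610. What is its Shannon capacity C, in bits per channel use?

For BSC with error probability p:
C = 1 - H(p) where H(p) is binary entropy
H(0.0610) = -0.0610 × log₂(0.0610) - 0.9390 × log₂(0.9390)
H(p) = 0.3314
C = 1 - 0.3314 = 0.6686 bits/use


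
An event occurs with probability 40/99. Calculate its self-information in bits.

Information content I(x) = -log₂(p(x))
I = -log₂(40/99) = -log₂(0.4040)
I = 1.3074 bits


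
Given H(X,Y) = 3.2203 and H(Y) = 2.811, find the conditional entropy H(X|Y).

Chain rule: H(X,Y) = H(X|Y) + H(Y)
H(X|Y) = H(X,Y) - H(Y) = 3.2203 - 2.811 = 0.4093 bits


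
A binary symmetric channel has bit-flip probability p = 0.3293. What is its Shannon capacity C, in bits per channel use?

For BSC with error probability p:
C = 1 - H(p) where H(p) is binary entropy
H(0.3293) = -0.3293 × log₂(0.3293) - 0.6707 × log₂(0.6707)
H(p) = 0.9142
C = 1 - 0.9142 = 0.0858 bits/use


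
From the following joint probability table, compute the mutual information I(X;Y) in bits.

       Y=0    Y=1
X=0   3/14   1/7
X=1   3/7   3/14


H(X) = 0.9403, H(Y) = 0.9403, H(X,Y) = 1.8774
I(X;Y) = H(X) + H(Y) - H(X,Y) = 0.0032 bits


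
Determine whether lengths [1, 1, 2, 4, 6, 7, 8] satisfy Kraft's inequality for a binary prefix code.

Kraft inequality: Σ 2^(-l_i) ≤ 1 for prefix-free code
Calculating: 2^(-1) + 2^(-1) + 2^(-2) + 2^(-4) + 2^(-6) + 2^(-7) + 2^(-8)
= 0.5 + 0.5 + 0.25 + 0.0625 + 0.015625 + 0.0078125 + 0.00390625
= 1.3398
Since 1.3398 > 1, prefix-free code does not exist


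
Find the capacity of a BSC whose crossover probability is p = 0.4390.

For BSC with error probability p:
C = 1 - H(p) where H(p) is binary entropy
H(0.4390) = -0.4390 × log₂(0.4390) - 0.5610 × log₂(0.5610)
H(p) = 0.9892
C = 1 - 0.9892 = 0.0108 bits/use


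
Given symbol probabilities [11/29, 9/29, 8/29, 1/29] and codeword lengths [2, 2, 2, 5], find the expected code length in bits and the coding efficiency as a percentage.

Average length L = Σ p_i × l_i = 2.1034 bits
Entropy H = 1.7344 bits
Efficiency η = H/L × 100% = 82.46%


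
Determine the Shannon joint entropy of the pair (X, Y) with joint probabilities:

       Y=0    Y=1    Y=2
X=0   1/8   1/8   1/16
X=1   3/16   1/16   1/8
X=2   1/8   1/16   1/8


H(X,Y) = -Σ p(x,y) log₂ p(x,y)
  p(0,0)=1/8: -0.1250 × log₂(0.1250) = 0.3750
  p(0,1)=1/8: -0.1250 × log₂(0.1250) = 0.3750
  p(0,2)=1/16: -0.0625 × log₂(0.0625) = 0.2500
  p(1,0)=3/16: -0.1875 × log₂(0.1875) = 0.4528
  p(1,1)=1/16: -0.0625 × log₂(0.0625) = 0.2500
  p(1,2)=1/8: -0.1250 × log₂(0.1250) = 0.3750
  p(2,0)=1/8: -0.1250 × log₂(0.1250) = 0.3750
  p(2,1)=1/16: -0.0625 × log₂(0.0625) = 0.2500
  p(2,2)=1/8: -0.1250 × log₂(0.1250) = 0.3750
H(X,Y) = 3.0778 bits


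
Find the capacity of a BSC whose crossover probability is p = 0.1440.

For BSC with error probability p:
C = 1 - H(p) where H(p) is binary entropy
H(0.1440) = -0.1440 × log₂(0.1440) - 0.8560 × log₂(0.8560)
H(p) = 0.5946
C = 1 - 0.5946 = 0.4054 bits/use


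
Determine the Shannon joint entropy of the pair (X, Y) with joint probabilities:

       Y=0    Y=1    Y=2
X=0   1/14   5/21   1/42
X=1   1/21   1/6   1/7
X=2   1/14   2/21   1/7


H(X,Y) = -Σ p(x,y) log₂ p(x,y)
  p(0,0)=1/14: -0.0714 × log₂(0.0714) = 0.2720
  p(0,1)=5/21: -0.2381 × log₂(0.2381) = 0.4929
  p(0,2)=1/42: -0.0238 × log₂(0.0238) = 0.1284
  p(1,0)=1/21: -0.0476 × log₂(0.0476) = 0.2092
  p(1,1)=1/6: -0.1667 × log₂(0.1667) = 0.4308
  p(1,2)=1/7: -0.1429 × log₂(0.1429) = 0.4011
  p(2,0)=1/14: -0.0714 × log₂(0.0714) = 0.2720
  p(2,1)=2/21: -0.0952 × log₂(0.0952) = 0.3231
  p(2,2)=1/7: -0.1429 × log₂(0.1429) = 0.4011
H(X,Y) = 2.9304 bits


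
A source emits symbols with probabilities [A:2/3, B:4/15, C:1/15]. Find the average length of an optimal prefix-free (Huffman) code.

Huffman tree construction:
Combine smallest probabilities repeatedly
Resulting codes:
  A: 1 (length 1)
  B: 01 (length 2)
  C: 00 (length 2)
Average length = Σ p(s) × length(s) = 1.3333 bits


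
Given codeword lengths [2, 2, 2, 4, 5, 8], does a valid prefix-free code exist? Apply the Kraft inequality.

Kraft inequality: Σ 2^(-l_i) ≤ 1 for prefix-free code
Calculating: 2^(-2) + 2^(-2) + 2^(-2) + 2^(-4) + 2^(-5) + 2^(-8)
= 0.25 + 0.25 + 0.25 + 0.0625 + 0.03125 + 0.00390625
= 0.8477
Since 0.8477 ≤ 1, prefix-free code exists


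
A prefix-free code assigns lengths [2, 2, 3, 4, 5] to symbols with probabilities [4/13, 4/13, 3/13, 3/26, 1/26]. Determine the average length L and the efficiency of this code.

Average length L = Σ p_i × l_i = 2.5769 bits
Entropy H = 2.0749 bits
Efficiency η = H/L × 100% = 80.52%


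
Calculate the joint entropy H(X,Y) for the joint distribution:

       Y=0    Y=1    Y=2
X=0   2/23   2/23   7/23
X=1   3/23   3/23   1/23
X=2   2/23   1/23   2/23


H(X,Y) = -Σ p(x,y) log₂ p(x,y)
  p(0,0)=2/23: -0.0870 × log₂(0.0870) = 0.3064
  p(0,1)=2/23: -0.0870 × log₂(0.0870) = 0.3064
  p(0,2)=7/23: -0.3043 × log₂(0.3043) = 0.5223
  p(1,0)=3/23: -0.1304 × log₂(0.1304) = 0.3833
  p(1,1)=3/23: -0.1304 × log₂(0.1304) = 0.3833
  p(1,2)=1/23: -0.0435 × log₂(0.0435) = 0.1967
  p(2,0)=2/23: -0.0870 × log₂(0.0870) = 0.3064
  p(2,1)=1/23: -0.0435 × log₂(0.0435) = 0.1967
  p(2,2)=2/23: -0.0870 × log₂(0.0870) = 0.3064
H(X,Y) = 2.9079 bits


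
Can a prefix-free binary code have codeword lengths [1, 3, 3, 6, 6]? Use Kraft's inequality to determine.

Kraft inequality: Σ 2^(-l_i) ≤ 1 for prefix-free code
Calculating: 2^(-1) + 2^(-3) + 2^(-3) + 2^(-6) + 2^(-6)
= 0.5 + 0.125 + 0.125 + 0.015625 + 0.015625
= 0.7812
Since 0.7812 ≤ 1, prefix-free code exists


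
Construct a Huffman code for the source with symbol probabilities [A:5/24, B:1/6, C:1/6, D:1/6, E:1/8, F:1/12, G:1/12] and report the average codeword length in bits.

Huffman tree construction:
Combine smallest probabilities repeatedly
Resulting codes:
  A: 01 (length 2)
  B: 101 (length 3)
  C: 110 (length 3)
  D: 111 (length 3)
  E: 100 (length 3)
  F: 000 (length 3)
  G: 001 (length 3)
Average length = Σ p(s) × length(s) = 2.7917 bits


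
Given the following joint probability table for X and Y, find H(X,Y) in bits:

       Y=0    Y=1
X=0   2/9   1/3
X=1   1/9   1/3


H(X,Y) = -Σ p(x,y) log₂ p(x,y)
  p(0,0)=2/9: -0.2222 × log₂(0.2222) = 0.4822
  p(0,1)=1/3: -0.3333 × log₂(0.3333) = 0.5283
  p(1,0)=1/9: -0.1111 × log₂(0.1111) = 0.3522
  p(1,1)=1/3: -0.3333 × log₂(0.3333) = 0.5283
H(X,Y) = 1.8911 bits


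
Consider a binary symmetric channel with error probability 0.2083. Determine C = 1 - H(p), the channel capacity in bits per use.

For BSC with error probability p:
C = 1 - H(p) where H(p) is binary entropy
H(0.2083) = -0.2083 × log₂(0.2083) - 0.7917 × log₂(0.7917)
H(p) = 0.7382
C = 1 - 0.7382 = 0.2618 bits/use


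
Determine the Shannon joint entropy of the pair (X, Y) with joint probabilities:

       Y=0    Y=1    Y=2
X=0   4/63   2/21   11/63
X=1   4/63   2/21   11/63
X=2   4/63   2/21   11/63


H(X,Y) = -Σ p(x,y) log₂ p(x,y)
  p(0,0)=4/63: -0.0635 × log₂(0.0635) = 0.2525
  p(0,1)=2/21: -0.0952 × log₂(0.0952) = 0.3231
  p(0,2)=11/63: -0.1746 × log₂(0.1746) = 0.4396
  p(1,0)=4/63: -0.0635 × log₂(0.0635) = 0.2525
  p(1,1)=2/21: -0.0952 × log₂(0.0952) = 0.3231
  p(1,2)=11/63: -0.1746 × log₂(0.1746) = 0.4396
  p(2,0)=4/63: -0.0635 × log₂(0.0635) = 0.2525
  p(2,1)=2/21: -0.0952 × log₂(0.0952) = 0.3231
  p(2,2)=11/63: -0.1746 × log₂(0.1746) = 0.4396
H(X,Y) = 3.0457 bits


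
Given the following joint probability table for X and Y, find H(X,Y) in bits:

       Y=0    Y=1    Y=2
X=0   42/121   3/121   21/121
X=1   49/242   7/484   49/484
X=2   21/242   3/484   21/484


H(X,Y) = -Σ p(x,y) log₂ p(x,y)
  p(0,0)=42/121: -0.3471 × log₂(0.3471) = 0.5299
  p(0,1)=3/121: -0.0248 × log₂(0.0248) = 0.1322
  p(0,2)=21/121: -0.1736 × log₂(0.1736) = 0.4385
  p(1,0)=49/242: -0.2025 × log₂(0.2025) = 0.4665
  p(1,1)=7/484: -0.0145 × log₂(0.0145) = 0.0884
  p(1,2)=49/484: -0.1012 × log₂(0.1012) = 0.3345
  p(2,0)=21/242: -0.0868 × log₂(0.0868) = 0.3060
  p(2,1)=3/484: -0.0062 × log₂(0.0062) = 0.0455
  p(2,2)=21/484: -0.0434 × log₂(0.0434) = 0.1964
H(X,Y) = 2.5379 bits


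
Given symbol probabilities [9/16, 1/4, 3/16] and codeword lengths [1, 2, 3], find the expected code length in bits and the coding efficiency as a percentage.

Average length L = Σ p_i × l_i = 1.6250 bits
Entropy H = 1.4197 bits
Efficiency η = H/L × 100% = 87.37%


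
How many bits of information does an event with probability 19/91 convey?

Information content I(x) = -log₂(p(x))
I = -log₂(19/91) = -log₂(0.2088)
I = 2.2599 bits


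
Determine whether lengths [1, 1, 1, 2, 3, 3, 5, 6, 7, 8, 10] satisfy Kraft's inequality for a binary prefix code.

Kraft inequality: Σ 2^(-l_i) ≤ 1 for prefix-free code
Calculating: 2^(-1) + 2^(-1) + 2^(-1) + 2^(-2) + 2^(-3) + 2^(-3) + 2^(-5) + 2^(-6) + 2^(-7) + 2^(-8) + 2^(-10)
= 0.5 + 0.5 + 0.5 + 0.25 + 0.125 + 0.125 + 0.03125 + 0.015625 + 0.0078125 + 0.00390625 + 0.0009765625
= 2.0596
Since 2.0596 > 1, prefix-free code does not exist


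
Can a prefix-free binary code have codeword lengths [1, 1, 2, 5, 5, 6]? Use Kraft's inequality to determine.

Kraft inequality: Σ 2^(-l_i) ≤ 1 for prefix-free code
Calculating: 2^(-1) + 2^(-1) + 2^(-2) + 2^(-5) + 2^(-5) + 2^(-6)
= 0.5 + 0.5 + 0.25 + 0.03125 + 0.03125 + 0.015625
= 1.3281
Since 1.3281 > 1, prefix-free code does not exist


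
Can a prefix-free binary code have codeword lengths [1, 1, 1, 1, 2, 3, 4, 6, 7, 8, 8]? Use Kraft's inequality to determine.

Kraft inequality: Σ 2^(-l_i) ≤ 1 for prefix-free code
Calculating: 2^(-1) + 2^(-1) + 2^(-1) + 2^(-1) + 2^(-2) + 2^(-3) + 2^(-4) + 2^(-6) + 2^(-7) + 2^(-8) + 2^(-8)
= 0.5 + 0.5 + 0.5 + 0.5 + 0.25 + 0.125 + 0.0625 + 0.015625 + 0.0078125 + 0.00390625 + 0.00390625
= 2.4688
Since 2.4688 > 1, prefix-free code does not exist


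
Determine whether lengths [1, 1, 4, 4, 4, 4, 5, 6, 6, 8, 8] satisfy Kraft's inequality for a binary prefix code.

Kraft inequality: Σ 2^(-l_i) ≤ 1 for prefix-free code
Calculating: 2^(-1) + 2^(-1) + 2^(-4) + 2^(-4) + 2^(-4) + 2^(-4) + 2^(-5) + 2^(-6) + 2^(-6) + 2^(-8) + 2^(-8)
= 0.5 + 0.5 + 0.0625 + 0.0625 + 0.0625 + 0.0625 + 0.03125 + 0.015625 + 0.015625 + 0.00390625 + 0.00390625
= 1.3203
Since 1.3203 > 1, prefix-free code does not exist


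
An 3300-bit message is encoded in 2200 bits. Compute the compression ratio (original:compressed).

Compression ratio = Original / Compressed
= 3300 / 2200 = 1.50:1


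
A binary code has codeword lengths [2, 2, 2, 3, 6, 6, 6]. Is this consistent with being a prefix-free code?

Kraft inequality: Σ 2^(-l_i) ≤ 1 for prefix-free code
Calculating: 2^(-2) + 2^(-2) + 2^(-2) + 2^(-3) + 2^(-6) + 2^(-6) + 2^(-6)
= 0.25 + 0.25 + 0.25 + 0.125 + 0.015625 + 0.015625 + 0.015625
= 0.9219
Since 0.9219 ≤ 1, prefix-free code exists


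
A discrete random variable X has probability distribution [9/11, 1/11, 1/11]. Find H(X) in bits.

H(X) = -Σ p(x) log₂ p(x)
  -9/11 × log₂(9/11) = 0.2369
  -1/11 × log₂(1/11) = 0.3145
  -1/11 × log₂(1/11) = 0.3145
H(X) = 0.8659 bits


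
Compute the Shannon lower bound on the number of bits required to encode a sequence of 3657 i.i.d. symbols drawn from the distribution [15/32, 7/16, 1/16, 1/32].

Entropy H = 1.4404 bits/symbol
Minimum bits = H × n = 1.4404 × 3657
= 5267.64 bits


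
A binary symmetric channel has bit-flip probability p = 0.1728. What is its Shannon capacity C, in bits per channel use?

For BSC with error probability p:
C = 1 - H(p) where H(p) is binary entropy
H(0.1728) = -0.1728 × log₂(0.1728) - 0.8272 × log₂(0.8272)
H(p) = 0.6641
C = 1 - 0.6641 = 0.3359 bits/use


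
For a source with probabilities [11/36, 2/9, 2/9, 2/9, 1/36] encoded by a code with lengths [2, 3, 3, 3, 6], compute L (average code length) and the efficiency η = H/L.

Average length L = Σ p_i × l_i = 2.7778 bits
Entropy H = 2.1129 bits
Efficiency η = H/L × 100% = 76.06%


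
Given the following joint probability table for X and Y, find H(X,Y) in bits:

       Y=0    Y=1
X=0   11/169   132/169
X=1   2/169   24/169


H(X,Y) = -Σ p(x,y) log₂ p(x,y)
  p(0,0)=11/169: -0.0651 × log₂(0.0651) = 0.2565
  p(0,1)=132/169: -0.7811 × log₂(0.7811) = 0.2784
  p(1,0)=2/169: -0.0118 × log₂(0.0118) = 0.0758
  p(1,1)=24/169: -0.1420 × log₂(0.1420) = 0.3999
H(X,Y) = 1.0106 bits


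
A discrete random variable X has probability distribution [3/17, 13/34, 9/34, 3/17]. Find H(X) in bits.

H(X) = -Σ p(x) log₂ p(x)
  -3/17 × log₂(3/17) = 0.4416
  -13/34 × log₂(13/34) = 0.5303
  -9/34 × log₂(9/34) = 0.5076
  -3/17 × log₂(3/17) = 0.4416
H(X) = 1.9212 bits


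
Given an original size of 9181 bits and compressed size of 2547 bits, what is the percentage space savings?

Space savings = (1 - Compressed/Original) × 100%
= (1 - 2547/9181) × 100%
= 72.26%


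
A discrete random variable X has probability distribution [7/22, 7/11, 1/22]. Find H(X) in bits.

H(X) = -Σ p(x) log₂ p(x)
  -7/22 × log₂(7/22) = 0.5257
  -7/11 × log₂(7/11) = 0.4150
  -1/22 × log₂(1/22) = 0.2027
H(X) = 1.1433 bits


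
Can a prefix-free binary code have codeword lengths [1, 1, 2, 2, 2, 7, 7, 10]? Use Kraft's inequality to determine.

Kraft inequality: Σ 2^(-l_i) ≤ 1 for prefix-free code
Calculating: 2^(-1) + 2^(-1) + 2^(-2) + 2^(-2) + 2^(-2) + 2^(-7) + 2^(-7) + 2^(-10)
= 0.5 + 0.5 + 0.25 + 0.25 + 0.25 + 0.0078125 + 0.0078125 + 0.0009765625
= 1.7666
Since 1.7666 > 1, prefix-free code does not exist


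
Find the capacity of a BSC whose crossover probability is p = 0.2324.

For BSC with error probability p:
C = 1 - H(p) where H(p) is binary entropy
H(0.2324) = -0.2324 × log₂(0.2324) - 0.7676 × log₂(0.7676)
H(p) = 0.7822
C = 1 - 0.7822 = 0.2178 bits/use


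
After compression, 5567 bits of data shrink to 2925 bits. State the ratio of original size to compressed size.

Compression ratio = Original / Compressed
= 5567 / 2925 = 1.90:1


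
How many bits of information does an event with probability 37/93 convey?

Information content I(x) = -log₂(p(x))
I = -log₂(37/93) = -log₂(0.3978)
I = 1.3297 bits


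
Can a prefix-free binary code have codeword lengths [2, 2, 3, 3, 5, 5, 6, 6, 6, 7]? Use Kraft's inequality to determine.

Kraft inequality: Σ 2^(-l_i) ≤ 1 for prefix-free code
Calculating: 2^(-2) + 2^(-2) + 2^(-3) + 2^(-3) + 2^(-5) + 2^(-5) + 2^(-6) + 2^(-6) + 2^(-6) + 2^(-7)
= 0.25 + 0.25 + 0.125 + 0.125 + 0.03125 + 0.03125 + 0.015625 + 0.015625 + 0.015625 + 0.0078125
= 0.8672
Since 0.8672 ≤ 1, prefix-free code exists


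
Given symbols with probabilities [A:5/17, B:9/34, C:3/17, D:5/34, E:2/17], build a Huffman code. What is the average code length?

Huffman tree construction:
Combine smallest probabilities repeatedly
Resulting codes:
  A: 11 (length 2)
  B: 01 (length 2)
  C: 00 (length 2)
  D: 101 (length 3)
  E: 100 (length 3)
Average length = Σ p(s) × length(s) = 2.2647 bits


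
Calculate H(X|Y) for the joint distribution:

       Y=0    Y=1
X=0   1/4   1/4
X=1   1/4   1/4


H(X|Y) = Σ_y p(y) H(X|Y=y)
  p(Y=0) = 1/2, H(X|Y=0) = 1.0000
  p(Y=1) = 1/2, H(X|Y=1) = 1.0000
H(X|Y) = 0.5000×1.0000 + 0.5000×1.0000 = 1.0000 bits


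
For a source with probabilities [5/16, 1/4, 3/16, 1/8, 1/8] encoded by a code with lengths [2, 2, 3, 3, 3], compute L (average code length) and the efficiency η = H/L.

Average length L = Σ p_i × l_i = 2.4375 bits
Entropy H = 2.2272 bits
Efficiency η = H/L × 100% = 91.37%


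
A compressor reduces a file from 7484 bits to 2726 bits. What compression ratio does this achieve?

Compression ratio = Original / Compressed
= 7484 / 2726 = 2.75:1


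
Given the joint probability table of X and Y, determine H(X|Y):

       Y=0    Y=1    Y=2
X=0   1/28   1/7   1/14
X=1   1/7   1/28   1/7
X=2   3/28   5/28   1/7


H(X|Y) = Σ_y p(y) H(X|Y=y)
  p(Y=0) = 2/7, H(X|Y=0) = 1.4056
  p(Y=1) = 5/14, H(X|Y=1) = 1.3610
  p(Y=2) = 5/14, H(X|Y=2) = 1.5219
H(X|Y) = 0.2857×1.4056 + 0.3571×1.3610 + 0.3571×1.5219 = 1.4312 bits


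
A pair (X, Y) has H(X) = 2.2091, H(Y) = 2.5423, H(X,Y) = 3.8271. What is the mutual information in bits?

I(X;Y) = H(X) + H(Y) - H(X,Y)
I(X;Y) = 2.2091 + 2.5423 - 3.8271 = 0.9243 bits


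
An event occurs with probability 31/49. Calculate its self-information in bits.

Information content I(x) = -log₂(p(x))
I = -log₂(31/49) = -log₂(0.6327)
I = 0.6605 bits


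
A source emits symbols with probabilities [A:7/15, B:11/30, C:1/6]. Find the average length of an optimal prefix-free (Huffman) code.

Huffman tree construction:
Combine smallest probabilities repeatedly
Resulting codes:
  A: 0 (length 1)
  B: 11 (length 2)
  C: 10 (length 2)
Average length = Σ p(s) × length(s) = 1.5333 bits


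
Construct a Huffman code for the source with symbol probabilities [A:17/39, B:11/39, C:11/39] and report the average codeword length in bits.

Huffman tree construction:
Combine smallest probabilities repeatedly
Resulting codes:
  A: 0 (length 1)
  B: 10 (length 2)
  C: 11 (length 2)
Average length = Σ p(s) × length(s) = 1.5641 bits


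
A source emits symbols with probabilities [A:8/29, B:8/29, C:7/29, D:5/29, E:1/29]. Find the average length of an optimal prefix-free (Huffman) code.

Huffman tree construction:
Combine smallest probabilities repeatedly
Resulting codes:
  A: 10 (length 2)
  B: 11 (length 2)
  C: 01 (length 2)
  D: 001 (length 3)
  E: 000 (length 3)
Average length = Σ p(s) × length(s) = 2.2069 bits
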